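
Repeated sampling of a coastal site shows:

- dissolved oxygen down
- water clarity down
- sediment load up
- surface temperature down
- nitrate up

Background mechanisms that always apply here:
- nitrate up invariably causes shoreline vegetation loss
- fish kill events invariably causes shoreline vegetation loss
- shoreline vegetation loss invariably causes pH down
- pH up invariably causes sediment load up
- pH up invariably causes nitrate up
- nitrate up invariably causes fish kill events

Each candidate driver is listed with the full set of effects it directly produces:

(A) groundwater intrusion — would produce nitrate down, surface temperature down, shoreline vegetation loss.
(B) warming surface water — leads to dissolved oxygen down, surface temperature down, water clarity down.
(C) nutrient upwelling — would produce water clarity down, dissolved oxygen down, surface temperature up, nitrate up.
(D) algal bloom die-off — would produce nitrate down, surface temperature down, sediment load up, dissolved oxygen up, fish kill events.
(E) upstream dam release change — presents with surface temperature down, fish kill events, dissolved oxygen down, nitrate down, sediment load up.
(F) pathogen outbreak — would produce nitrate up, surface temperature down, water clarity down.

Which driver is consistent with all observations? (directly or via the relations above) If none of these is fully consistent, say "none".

none

For each candidate, compare predicted effects to what was observed:
(A) groundwater intrusion — fails on dissolved oxygen down, water clarity down, sediment load up, nitrate up (predicts nitrate down, not nitrate up)
(B) warming surface water — dissolved oxygen down yes; water clarity down yes; sediment load up NO; surface temperature down yes; nitrate up NO
(C) nutrient upwelling — fails on sediment load up, surface temperature down (predicts surface temperature up, not surface temperature down)
(D) algal bloom die-off — dissolved oxygen down NO; water clarity down NO; sediment load up yes; surface temperature down yes; nitrate up NO
(E) upstream dam release change — dissolved oxygen down yes; water clarity down NO; sediment load up yes; surface temperature down yes; nitrate up NO
(F) pathogen outbreak — dissolved oxygen down NO; water clarity down yes; sediment load up NO; surface temperature down yes; nitrate up yes
No candidate is consistent with all observations.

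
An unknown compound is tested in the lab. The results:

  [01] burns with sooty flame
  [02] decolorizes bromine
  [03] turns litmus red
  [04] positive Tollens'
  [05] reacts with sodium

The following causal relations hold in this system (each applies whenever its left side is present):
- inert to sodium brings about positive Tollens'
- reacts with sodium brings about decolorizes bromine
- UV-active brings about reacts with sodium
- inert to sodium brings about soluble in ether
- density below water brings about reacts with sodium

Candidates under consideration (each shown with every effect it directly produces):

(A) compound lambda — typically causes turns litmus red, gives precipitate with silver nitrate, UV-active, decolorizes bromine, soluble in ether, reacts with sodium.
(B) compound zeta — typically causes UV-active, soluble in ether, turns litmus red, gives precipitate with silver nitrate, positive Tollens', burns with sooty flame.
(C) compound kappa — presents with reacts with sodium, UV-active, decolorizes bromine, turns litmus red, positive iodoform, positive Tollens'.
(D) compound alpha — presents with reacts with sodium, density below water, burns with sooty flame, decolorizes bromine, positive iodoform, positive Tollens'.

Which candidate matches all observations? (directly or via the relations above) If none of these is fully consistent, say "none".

B

Testing each hypothesis:
(A) compound lambda — burns with sooty flame ✗; decolorizes bromine ✓; turns litmus red ✓; positive Tollens' ✗; reacts with sodium ✓
(B) compound zeta — accounts for every observation (decolorizes bromine through UV-active → reacts with sodium → decolorizes bromine)
(C) compound kappa — burns with sooty flame ✗; decolorizes bromine ✓; turns litmus red ✓; positive Tollens' ✓; reacts with sodium ✓
(D) compound alpha — burns with sooty flame ✓; decolorizes bromine ✓; turns litmus red ✗; positive Tollens' ✓; reacts with sodium ✓
(B) alone accounts for all the evidence.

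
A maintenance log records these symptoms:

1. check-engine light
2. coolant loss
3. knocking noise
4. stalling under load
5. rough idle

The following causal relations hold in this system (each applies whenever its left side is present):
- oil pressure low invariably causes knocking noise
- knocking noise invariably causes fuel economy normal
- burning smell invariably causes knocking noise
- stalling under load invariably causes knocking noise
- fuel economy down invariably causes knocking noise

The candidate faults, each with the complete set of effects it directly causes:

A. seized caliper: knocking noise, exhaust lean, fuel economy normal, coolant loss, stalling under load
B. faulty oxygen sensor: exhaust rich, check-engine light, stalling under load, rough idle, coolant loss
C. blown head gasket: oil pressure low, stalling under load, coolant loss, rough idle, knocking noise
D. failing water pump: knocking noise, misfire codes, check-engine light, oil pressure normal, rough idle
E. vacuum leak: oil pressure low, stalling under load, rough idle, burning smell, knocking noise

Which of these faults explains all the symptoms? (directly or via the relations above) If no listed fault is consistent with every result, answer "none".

B

Checking each candidate against the observations:
(A) seized caliper — does not account for check-engine light, rough idle
(B) faulty oxygen sensor — check-engine light ✓; coolant loss ✓; knocking noise ✓ (by stalling under load → knocking noise); stalling under load ✓; rough idle ✓
(C) blown head gasket — does not account for check-engine light
(D) failing water pump — check-engine light ✓; coolant loss ✗; knocking noise ✓; stalling under load ✗; rough idle ✓
(E) vacuum leak — check-engine light ✗; coolant loss ✗; knocking noise ✓; stalling under load ✓; rough idle ✓
(B) alone accounts for all the evidence.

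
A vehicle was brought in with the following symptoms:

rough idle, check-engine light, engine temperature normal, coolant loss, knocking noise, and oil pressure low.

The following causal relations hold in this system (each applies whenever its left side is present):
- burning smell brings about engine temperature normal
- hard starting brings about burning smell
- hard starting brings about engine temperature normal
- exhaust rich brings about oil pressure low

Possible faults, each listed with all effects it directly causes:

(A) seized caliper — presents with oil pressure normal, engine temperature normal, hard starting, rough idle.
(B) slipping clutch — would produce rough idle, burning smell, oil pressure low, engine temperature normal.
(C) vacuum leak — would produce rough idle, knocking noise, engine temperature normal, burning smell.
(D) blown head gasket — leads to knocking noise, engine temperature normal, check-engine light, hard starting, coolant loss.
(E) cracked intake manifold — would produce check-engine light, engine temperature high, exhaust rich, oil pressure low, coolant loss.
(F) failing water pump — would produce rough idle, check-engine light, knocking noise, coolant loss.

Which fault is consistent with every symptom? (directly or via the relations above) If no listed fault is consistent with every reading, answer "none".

none

Per-candidate check:
(A) seized caliper — fails on check-engine light, coolant loss, knocking noise, oil pressure low (predicts oil pressure normal, not oil pressure low)
(B) slipping clutch — does not account for check-engine light, coolant loss, knocking noise
(C) vacuum leak — rough idle ✓; check-engine light ✗; engine temperature normal ✓; coolant loss ✗; knocking noise ✓; oil pressure low ✗
(D) blown head gasket — does not account for rough idle, oil pressure low
(E) cracked intake manifold — fails on rough idle, engine temperature normal, knocking noise (predicts engine temperature high, not engine temperature normal)
(F) failing water pump — does not account for engine temperature normal, oil pressure low
Every candidate fails on at least one observation.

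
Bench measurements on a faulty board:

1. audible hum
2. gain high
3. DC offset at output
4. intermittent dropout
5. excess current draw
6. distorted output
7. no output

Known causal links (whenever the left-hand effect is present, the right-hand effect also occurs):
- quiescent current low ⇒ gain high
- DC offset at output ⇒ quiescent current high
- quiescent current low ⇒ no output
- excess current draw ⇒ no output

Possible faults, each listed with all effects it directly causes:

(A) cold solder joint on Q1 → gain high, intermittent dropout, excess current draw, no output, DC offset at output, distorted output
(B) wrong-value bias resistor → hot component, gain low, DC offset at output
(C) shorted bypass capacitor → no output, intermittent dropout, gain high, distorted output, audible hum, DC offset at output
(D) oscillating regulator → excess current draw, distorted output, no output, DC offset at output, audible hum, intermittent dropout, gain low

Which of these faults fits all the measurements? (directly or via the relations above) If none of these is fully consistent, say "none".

none

Testing each hypothesis:
(A) cold solder joint on Q1 — does not account for audible hum
(B) wrong-value bias resistor — fails on audible hum, gain high, intermittent dropout, excess current draw, distorted output, no output (predicts gain low, not gain high)
(C) shorted bypass capacitor — audible hum match; gain high match; DC offset at output match; intermittent dropout match; excess current draw miss; distorted output match; no output match
(D) oscillating regulator — audible hum match; gain high miss; DC offset at output match; intermittent dropout match; excess current draw match; distorted output match; no output match
None of the listed candidates fits everything.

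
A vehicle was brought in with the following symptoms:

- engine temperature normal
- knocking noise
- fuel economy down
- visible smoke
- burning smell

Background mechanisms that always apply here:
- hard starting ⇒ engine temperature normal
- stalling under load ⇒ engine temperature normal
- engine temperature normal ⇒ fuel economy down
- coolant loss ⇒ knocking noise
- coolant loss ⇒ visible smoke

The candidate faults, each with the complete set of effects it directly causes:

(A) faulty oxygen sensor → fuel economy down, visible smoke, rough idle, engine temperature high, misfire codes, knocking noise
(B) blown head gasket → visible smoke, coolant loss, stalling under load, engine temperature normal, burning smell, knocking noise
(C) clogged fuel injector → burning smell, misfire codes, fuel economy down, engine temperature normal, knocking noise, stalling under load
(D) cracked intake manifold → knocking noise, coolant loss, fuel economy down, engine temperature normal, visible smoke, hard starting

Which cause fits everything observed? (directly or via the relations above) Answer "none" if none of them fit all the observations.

For each candidate, compare predicted effects to what was observed:
(A) faulty oxygen sensor — engine temperature normal miss; knocking noise match; fuel economy down match; visible smoke match; burning smell miss
(B) blown head gasket — engine temperature normal match; knocking noise match; fuel economy down match (via engine temperature normal → fuel economy down); visible smoke match; burning smell match
(C) clogged fuel injector — engine temperature normal match; knocking noise match; fuel economy down match; visible smoke miss; burning smell match
(D) cracked intake manifold — engine temperature normal match; knocking noise match; fuel economy down match; visible smoke match; burning smell miss
Only (B) is consistent with every observation.

B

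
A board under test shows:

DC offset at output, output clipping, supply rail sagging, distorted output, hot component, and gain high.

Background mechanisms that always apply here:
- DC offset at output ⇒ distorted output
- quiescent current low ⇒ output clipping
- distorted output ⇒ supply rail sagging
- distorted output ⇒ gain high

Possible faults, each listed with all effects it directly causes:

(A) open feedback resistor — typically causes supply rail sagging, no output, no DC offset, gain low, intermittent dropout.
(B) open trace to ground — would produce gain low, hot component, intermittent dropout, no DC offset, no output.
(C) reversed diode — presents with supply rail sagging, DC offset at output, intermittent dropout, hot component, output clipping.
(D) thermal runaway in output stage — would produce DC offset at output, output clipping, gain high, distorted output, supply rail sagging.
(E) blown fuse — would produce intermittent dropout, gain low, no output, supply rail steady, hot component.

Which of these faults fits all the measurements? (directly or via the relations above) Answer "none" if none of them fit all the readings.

Per-candidate check:
(A) open feedback resistor — fails on DC offset at output, output clipping, distorted output, hot component, gain high (predicts no DC offset, not DC offset at output; predicts gain low, not gain high)
(B) open trace to ground — fails on DC offset at output, output clipping, supply rail sagging, distorted output, gain high (predicts no DC offset, not DC offset at output; predicts gain low, not gain high)
(C) reversed diode — DC offset at output yes; output clipping yes; supply rail sagging yes; distorted output yes (through DC offset at output → distorted output); hot component yes; gain high yes (through DC offset at output → distorted output → gain high)
(D) thermal runaway in output stage — DC offset at output yes; output clipping yes; supply rail sagging yes; distorted output yes; hot component NO; gain high yes
(E) blown fuse — DC offset at output NO; output clipping NO; supply rail sagging NO; distorted output NO; hot component yes; gain high NO
(C) is the only candidate with no mismatches.

C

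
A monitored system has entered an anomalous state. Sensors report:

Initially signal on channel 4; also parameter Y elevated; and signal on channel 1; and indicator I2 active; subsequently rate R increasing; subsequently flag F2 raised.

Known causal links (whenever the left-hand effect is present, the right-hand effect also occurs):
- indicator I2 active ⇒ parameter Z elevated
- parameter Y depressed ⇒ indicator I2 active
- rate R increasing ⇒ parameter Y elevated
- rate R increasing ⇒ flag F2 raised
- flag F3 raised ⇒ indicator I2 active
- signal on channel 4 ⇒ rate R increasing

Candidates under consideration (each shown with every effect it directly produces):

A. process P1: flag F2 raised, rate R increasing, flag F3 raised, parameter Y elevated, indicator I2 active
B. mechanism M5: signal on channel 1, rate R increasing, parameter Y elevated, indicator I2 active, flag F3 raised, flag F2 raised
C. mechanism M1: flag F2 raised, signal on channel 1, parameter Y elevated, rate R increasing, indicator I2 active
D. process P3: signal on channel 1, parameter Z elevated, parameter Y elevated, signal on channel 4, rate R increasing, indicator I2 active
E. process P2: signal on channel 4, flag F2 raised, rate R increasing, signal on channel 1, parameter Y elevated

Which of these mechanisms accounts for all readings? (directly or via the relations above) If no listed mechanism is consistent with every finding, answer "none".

Testing each hypothesis:
(A) process P1 — signal on channel 4 ✗; parameter Y elevated ✓; signal on channel 1 ✗; indicator I2 active ✓; rate R increasing ✓; flag F2 raised ✓
(B) mechanism M5 — signal on channel 4 ✗; parameter Y elevated ✓; signal on channel 1 ✓; indicator I2 active ✓; rate R increasing ✓; flag F2 raised ✓
(C) mechanism M1 — signal on channel 4 ✗; parameter Y elevated ✓; signal on channel 1 ✓; indicator I2 active ✓; rate R increasing ✓; flag F2 raised ✓
(D) process P3 — signal on channel 4 ✓; parameter Y elevated ✓; signal on channel 1 ✓; indicator I2 active ✓; rate R increasing ✓; flag F2 raised ✓ (by rate R increasing → flag F2 raised)
(E) process P2 — does not account for indicator I2 active
(D) alone accounts for all the evidence.

D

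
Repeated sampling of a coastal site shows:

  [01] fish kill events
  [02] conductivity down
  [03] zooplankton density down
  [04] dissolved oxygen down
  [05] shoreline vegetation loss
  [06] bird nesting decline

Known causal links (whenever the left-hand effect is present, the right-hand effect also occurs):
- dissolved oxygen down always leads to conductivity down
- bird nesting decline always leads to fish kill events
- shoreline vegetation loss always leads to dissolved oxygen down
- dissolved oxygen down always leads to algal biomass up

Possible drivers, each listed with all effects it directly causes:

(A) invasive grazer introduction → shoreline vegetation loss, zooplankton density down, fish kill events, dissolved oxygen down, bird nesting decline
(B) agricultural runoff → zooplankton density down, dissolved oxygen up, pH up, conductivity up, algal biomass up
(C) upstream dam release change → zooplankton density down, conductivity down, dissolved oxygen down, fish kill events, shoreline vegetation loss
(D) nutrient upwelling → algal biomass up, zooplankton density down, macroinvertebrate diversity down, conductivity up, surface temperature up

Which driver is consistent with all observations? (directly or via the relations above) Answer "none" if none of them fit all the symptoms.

A

Testing each hypothesis:
(A) invasive grazer introduction — accounts for every observation (conductivity down via dissolved oxygen down → conductivity down)
(B) agricultural runoff — fish kill events ✗; conductivity down ✗; zooplankton density down ✓; dissolved oxygen down ✗; shoreline vegetation loss ✗; bird nesting decline ✗
(C) upstream dam release change — fish kill events ✓; conductivity down ✓; zooplankton density down ✓; dissolved oxygen down ✓; shoreline vegetation loss ✓; bird nesting decline ✗
(D) nutrient upwelling — fails on fish kill events, conductivity down, dissolved oxygen down, shoreline vegetation loss, bird nesting decline (predicts conductivity up, not conductivity down)
(A) is the only candidate with no mismatches.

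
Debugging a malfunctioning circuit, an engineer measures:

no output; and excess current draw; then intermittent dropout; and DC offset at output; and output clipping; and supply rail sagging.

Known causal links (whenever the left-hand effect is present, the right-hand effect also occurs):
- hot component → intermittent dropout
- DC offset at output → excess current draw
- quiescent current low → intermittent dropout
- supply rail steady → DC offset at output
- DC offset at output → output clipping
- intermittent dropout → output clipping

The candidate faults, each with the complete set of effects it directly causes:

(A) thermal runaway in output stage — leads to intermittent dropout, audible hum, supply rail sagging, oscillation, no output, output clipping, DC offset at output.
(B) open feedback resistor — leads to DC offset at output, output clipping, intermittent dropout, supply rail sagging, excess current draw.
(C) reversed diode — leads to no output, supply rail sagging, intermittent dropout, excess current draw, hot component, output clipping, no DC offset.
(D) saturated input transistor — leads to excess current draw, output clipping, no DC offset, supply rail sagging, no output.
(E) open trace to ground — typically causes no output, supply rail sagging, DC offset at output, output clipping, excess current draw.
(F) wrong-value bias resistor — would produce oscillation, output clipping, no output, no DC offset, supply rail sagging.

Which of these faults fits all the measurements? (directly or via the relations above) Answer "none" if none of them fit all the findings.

A

Checking each candidate against the observations:
(A) thermal runaway in output stage — no output yes; excess current draw yes (by DC offset at output → excess current draw); intermittent dropout yes; DC offset at output yes; output clipping yes; supply rail sagging yes
(B) open feedback resistor — no output NO; excess current draw yes; intermittent dropout yes; DC offset at output yes; output clipping yes; supply rail sagging yes
(C) reversed diode — no output yes; excess current draw yes; intermittent dropout yes; DC offset at output NO; output clipping yes; supply rail sagging yes
(D) saturated input transistor — fails on intermittent dropout, DC offset at output (predicts no DC offset, not DC offset at output)
(E) open trace to ground — does not account for intermittent dropout
(F) wrong-value bias resistor — no output yes; excess current draw NO; intermittent dropout NO; DC offset at output NO; output clipping yes; supply rail sagging yes
Only (A) is consistent with every observation.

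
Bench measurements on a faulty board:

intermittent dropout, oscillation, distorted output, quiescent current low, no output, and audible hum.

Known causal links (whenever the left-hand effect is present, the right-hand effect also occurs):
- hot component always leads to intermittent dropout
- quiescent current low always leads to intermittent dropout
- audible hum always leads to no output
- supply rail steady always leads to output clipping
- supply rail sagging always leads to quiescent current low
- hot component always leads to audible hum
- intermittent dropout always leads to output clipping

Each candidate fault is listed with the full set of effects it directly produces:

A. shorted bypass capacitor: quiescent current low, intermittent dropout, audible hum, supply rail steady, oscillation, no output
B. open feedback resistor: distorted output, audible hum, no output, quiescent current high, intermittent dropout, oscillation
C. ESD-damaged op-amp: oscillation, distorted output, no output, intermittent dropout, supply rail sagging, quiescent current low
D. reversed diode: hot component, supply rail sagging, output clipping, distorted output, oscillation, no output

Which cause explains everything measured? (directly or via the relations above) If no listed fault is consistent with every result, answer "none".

D

Testing each hypothesis:
(A) shorted bypass capacitor — intermittent dropout ✓; oscillation ✓; distorted output ✗; quiescent current low ✓; no output ✓; audible hum ✓
(B) open feedback resistor — fails on quiescent current low (predicts quiescent current high, not quiescent current low)
(C) ESD-damaged op-amp — intermittent dropout ✓; oscillation ✓; distorted output ✓; quiescent current low ✓; no output ✓; audible hum ✗
(D) reversed diode — intermittent dropout ✓ (via hot component → intermittent dropout); oscillation ✓; distorted output ✓; quiescent current low ✓ (via supply rail sagging → quiescent current low); no output ✓; audible hum ✓ (via hot component → audible hum)
(D) is the only candidate with no mismatches.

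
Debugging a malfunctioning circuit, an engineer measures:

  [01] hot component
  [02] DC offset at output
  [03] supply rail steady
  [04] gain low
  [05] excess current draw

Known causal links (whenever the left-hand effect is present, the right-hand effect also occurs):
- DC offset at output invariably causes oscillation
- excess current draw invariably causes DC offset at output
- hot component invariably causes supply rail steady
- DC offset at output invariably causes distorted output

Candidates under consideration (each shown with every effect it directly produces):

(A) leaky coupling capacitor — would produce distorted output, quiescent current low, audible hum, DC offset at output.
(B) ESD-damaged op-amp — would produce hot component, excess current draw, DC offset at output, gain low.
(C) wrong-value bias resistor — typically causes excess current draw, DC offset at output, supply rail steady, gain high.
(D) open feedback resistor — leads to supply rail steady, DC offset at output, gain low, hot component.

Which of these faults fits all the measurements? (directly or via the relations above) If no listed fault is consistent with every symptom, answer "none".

B

For each candidate, compare predicted effects to what was observed:
(A) leaky coupling capacitor — does not account for hot component, supply rail steady, gain low, excess current draw
(B) ESD-damaged op-amp — accounts for every observation (supply rail steady through hot component → supply rail steady)
(C) wrong-value bias resistor — fails on hot component, gain low (predicts gain high, not gain low)
(D) open feedback resistor — does not account for excess current draw
(B) is the only candidate with no mismatches.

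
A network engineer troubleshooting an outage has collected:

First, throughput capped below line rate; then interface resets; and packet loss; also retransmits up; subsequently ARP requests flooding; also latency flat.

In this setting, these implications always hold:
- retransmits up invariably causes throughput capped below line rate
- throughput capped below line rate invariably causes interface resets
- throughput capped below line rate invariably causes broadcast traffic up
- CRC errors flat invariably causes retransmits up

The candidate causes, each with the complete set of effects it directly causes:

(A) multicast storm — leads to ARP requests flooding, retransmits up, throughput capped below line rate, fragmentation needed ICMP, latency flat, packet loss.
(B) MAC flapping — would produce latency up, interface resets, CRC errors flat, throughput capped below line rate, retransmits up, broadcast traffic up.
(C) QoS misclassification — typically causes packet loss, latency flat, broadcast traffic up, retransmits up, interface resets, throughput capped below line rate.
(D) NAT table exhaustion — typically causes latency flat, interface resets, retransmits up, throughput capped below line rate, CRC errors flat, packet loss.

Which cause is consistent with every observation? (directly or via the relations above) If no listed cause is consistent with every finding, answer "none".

A

For each candidate, compare predicted effects to what was observed:
(A) multicast storm — throughput capped below line rate +; interface resets + (through throughput capped below line rate → interface resets); packet loss +; retransmits up +; ARP requests flooding +; latency flat +
(B) MAC flapping — fails on packet loss, ARP requests flooding, latency flat (predicts latency up, not latency flat)
(C) QoS misclassification — throughput capped below line rate +; interface resets +; packet loss +; retransmits up +; ARP requests flooding -; latency flat +
(D) NAT table exhaustion — throughput capped below line rate +; interface resets +; packet loss +; retransmits up +; ARP requests flooding -; latency flat +
(A) alone accounts for all the evidence.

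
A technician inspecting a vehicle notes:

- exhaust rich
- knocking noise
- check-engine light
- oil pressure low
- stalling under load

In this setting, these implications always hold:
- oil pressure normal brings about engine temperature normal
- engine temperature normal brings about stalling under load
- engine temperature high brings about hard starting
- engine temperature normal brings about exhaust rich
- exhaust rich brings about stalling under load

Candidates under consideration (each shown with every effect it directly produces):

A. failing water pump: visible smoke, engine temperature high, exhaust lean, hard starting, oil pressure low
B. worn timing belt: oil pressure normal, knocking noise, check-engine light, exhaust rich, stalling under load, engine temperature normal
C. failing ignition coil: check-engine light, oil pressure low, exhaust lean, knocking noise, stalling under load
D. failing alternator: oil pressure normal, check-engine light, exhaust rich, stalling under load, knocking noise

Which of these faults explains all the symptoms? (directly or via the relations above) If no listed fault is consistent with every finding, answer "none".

none

For each candidate, compare predicted effects to what was observed:
(A) failing water pump — exhaust rich miss; knocking noise miss; check-engine light miss; oil pressure low match; stalling under load miss
(B) worn timing belt — fails on oil pressure low (predicts oil pressure normal, not oil pressure low)
(C) failing ignition coil — exhaust rich miss; knocking noise match; check-engine light match; oil pressure low match; stalling under load match
(D) failing alternator — exhaust rich match; knocking noise match; check-engine light match; oil pressure low miss; stalling under load match
No candidate is consistent with all observations.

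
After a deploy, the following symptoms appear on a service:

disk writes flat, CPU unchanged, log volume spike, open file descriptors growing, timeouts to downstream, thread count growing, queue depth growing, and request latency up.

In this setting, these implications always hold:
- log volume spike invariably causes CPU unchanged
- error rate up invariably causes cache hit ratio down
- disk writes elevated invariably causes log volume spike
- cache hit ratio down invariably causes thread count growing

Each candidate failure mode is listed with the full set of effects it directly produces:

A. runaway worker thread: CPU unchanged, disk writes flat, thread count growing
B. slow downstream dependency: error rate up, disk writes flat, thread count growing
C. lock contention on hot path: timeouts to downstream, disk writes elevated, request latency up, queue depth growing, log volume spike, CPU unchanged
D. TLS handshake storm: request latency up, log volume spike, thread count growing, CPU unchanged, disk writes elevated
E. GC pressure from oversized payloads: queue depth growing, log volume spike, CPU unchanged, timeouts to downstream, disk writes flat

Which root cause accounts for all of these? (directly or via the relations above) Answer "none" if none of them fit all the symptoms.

none

Checking each candidate against the observations:
(A) runaway worker thread — does not account for log volume spike, open file descriptors growing, timeouts to downstream, queue depth growing, request latency up
(B) slow downstream dependency — does not account for CPU unchanged, log volume spike, open file descriptors growing, timeouts to downstream, queue depth growing, request latency up
(C) lock contention on hot path — disk writes flat -; CPU unchanged +; log volume spike +; open file descriptors growing -; timeouts to downstream +; thread count growing -; queue depth growing +; request latency up +
(D) TLS handshake storm — disk writes flat -; CPU unchanged +; log volume spike +; open file descriptors growing -; timeouts to downstream -; thread count growing +; queue depth growing -; request latency up +
(E) GC pressure from oversized payloads — disk writes flat +; CPU unchanged +; log volume spike +; open file descriptors growing -; timeouts to downstream +; thread count growing -; queue depth growing +; request latency up -
Every candidate fails on at least one observation.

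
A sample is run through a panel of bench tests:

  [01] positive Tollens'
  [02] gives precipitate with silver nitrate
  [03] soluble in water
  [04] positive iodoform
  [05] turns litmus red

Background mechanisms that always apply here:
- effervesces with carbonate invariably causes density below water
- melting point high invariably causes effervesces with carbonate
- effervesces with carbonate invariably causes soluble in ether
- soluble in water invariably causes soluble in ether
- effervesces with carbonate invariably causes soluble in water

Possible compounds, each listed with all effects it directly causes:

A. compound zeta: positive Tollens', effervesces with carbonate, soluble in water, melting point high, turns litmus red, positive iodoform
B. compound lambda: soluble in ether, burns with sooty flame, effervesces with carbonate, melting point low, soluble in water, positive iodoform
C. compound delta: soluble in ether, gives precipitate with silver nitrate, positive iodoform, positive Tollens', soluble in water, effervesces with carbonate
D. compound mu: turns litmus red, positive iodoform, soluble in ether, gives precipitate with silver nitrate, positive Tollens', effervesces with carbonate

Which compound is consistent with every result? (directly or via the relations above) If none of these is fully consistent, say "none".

Checking each candidate against the observations:
(A) compound zeta — positive Tollens' +; gives precipitate with silver nitrate -; soluble in water +; positive iodoform +; turns litmus red +
(B) compound lambda — positive Tollens' -; gives precipitate with silver nitrate -; soluble in water +; positive iodoform +; turns litmus red -
(C) compound delta — positive Tollens' +; gives precipitate with silver nitrate +; soluble in water +; positive iodoform +; turns litmus red -
(D) compound mu — accounts for every observation (soluble in water through effervesces with carbonate → soluble in water)
(D) is the only candidate with no mismatches.

D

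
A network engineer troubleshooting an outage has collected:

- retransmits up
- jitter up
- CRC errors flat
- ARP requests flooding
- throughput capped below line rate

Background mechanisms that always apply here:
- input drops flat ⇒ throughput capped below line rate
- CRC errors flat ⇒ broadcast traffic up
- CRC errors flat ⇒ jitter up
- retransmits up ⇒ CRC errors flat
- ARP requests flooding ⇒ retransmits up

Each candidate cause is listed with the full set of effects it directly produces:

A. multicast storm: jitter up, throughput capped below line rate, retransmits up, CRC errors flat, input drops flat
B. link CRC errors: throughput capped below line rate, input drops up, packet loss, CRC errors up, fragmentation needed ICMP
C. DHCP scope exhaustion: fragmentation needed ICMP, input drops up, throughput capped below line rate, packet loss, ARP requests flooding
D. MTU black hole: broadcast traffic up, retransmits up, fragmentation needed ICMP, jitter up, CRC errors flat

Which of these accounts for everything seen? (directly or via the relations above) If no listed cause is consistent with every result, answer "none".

Testing each hypothesis:
(A) multicast storm — retransmits up +; jitter up +; CRC errors flat +; ARP requests flooding -; throughput capped below line rate +
(B) link CRC errors — retransmits up -; jitter up -; CRC errors flat -; ARP requests flooding -; throughput capped below line rate +
(C) DHCP scope exhaustion — retransmits up + (through ARP requests flooding → retransmits up); jitter up + (through ARP requests flooding → retransmits up → CRC errors flat → jitter up); CRC errors flat + (through ARP requests flooding → retransmits up → CRC errors flat); ARP requests flooding +; throughput capped below line rate +
(D) MTU black hole — does not account for ARP requests flooding, throughput capped below line rate
(C) is the only candidate with no mismatches.

C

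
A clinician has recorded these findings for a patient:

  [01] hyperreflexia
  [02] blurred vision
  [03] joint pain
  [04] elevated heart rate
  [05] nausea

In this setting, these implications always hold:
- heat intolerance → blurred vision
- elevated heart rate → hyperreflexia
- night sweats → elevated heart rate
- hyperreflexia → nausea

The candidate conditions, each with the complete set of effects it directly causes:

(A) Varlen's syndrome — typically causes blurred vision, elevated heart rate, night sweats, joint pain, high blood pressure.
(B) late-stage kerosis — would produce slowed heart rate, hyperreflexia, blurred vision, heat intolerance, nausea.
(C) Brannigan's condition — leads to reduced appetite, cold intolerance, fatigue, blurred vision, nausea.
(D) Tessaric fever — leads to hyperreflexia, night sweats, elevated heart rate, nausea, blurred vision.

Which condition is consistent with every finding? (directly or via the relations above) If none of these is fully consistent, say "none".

Testing each hypothesis:
(A) Varlen's syndrome — hyperreflexia + (through elevated heart rate → hyperreflexia); blurred vision +; joint pain +; elevated heart rate +; nausea + (through elevated heart rate → hyperreflexia → nausea)
(B) late-stage kerosis — fails on joint pain, elevated heart rate (predicts slowed heart rate, not elevated heart rate)
(C) Brannigan's condition — does not account for hyperreflexia, joint pain, elevated heart rate
(D) Tessaric fever — does not account for joint pain
Only (A) is consistent with every observation.

A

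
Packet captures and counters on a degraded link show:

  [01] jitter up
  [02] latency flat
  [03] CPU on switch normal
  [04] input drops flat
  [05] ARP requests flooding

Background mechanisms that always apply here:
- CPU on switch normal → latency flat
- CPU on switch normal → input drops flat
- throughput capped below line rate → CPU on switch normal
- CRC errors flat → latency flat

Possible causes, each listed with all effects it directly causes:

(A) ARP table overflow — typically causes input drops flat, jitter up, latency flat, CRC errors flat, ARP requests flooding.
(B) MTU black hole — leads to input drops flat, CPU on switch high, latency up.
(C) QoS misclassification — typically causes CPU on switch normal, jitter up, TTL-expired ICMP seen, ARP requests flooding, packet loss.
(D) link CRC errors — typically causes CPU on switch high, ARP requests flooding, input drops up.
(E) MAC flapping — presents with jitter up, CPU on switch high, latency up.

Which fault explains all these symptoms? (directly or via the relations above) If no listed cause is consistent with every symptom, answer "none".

C

Per-candidate check:
(A) ARP table overflow — jitter up +; latency flat +; CPU on switch normal -; input drops flat +; ARP requests flooding +
(B) MTU black hole — jitter up -; latency flat -; CPU on switch normal -; input drops flat +; ARP requests flooding -
(C) QoS misclassification — accounts for every observation (latency flat by CPU on switch normal → latency flat)
(D) link CRC errors — jitter up -; latency flat -; CPU on switch normal -; input drops flat -; ARP requests flooding +
(E) MAC flapping — fails on latency flat, CPU on switch normal, input drops flat, ARP requests flooding (predicts latency up, not latency flat; predicts CPU on switch high, not CPU on switch normal)
Only (C) is consistent with every observation.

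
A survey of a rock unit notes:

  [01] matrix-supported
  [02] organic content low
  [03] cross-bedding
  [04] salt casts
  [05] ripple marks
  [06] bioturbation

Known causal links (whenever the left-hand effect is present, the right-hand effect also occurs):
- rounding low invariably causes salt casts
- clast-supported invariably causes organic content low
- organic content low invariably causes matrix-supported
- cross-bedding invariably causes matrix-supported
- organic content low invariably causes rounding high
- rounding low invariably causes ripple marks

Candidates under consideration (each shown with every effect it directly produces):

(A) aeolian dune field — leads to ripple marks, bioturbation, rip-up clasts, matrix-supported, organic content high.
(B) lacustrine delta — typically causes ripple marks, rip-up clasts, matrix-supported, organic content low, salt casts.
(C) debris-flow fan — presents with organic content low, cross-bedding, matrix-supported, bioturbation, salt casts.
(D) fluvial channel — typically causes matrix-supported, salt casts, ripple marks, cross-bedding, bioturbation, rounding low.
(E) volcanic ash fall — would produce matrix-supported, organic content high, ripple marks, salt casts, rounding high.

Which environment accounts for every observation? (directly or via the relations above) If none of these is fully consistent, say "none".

Per-candidate check:
(A) aeolian dune field — fails on organic content low, cross-bedding, salt casts (predicts organic content high, not organic content low)
(B) lacustrine delta — does not account for cross-bedding, bioturbation
(C) debris-flow fan — matrix-supported yes; organic content low yes; cross-bedding yes; salt casts yes; ripple marks NO; bioturbation yes
(D) fluvial channel — matrix-supported yes; organic content low NO; cross-bedding yes; salt casts yes; ripple marks yes; bioturbation yes
(E) volcanic ash fall — fails on organic content low, cross-bedding, bioturbation (predicts organic content high, not organic content low)
Every candidate fails on at least one observation.

none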